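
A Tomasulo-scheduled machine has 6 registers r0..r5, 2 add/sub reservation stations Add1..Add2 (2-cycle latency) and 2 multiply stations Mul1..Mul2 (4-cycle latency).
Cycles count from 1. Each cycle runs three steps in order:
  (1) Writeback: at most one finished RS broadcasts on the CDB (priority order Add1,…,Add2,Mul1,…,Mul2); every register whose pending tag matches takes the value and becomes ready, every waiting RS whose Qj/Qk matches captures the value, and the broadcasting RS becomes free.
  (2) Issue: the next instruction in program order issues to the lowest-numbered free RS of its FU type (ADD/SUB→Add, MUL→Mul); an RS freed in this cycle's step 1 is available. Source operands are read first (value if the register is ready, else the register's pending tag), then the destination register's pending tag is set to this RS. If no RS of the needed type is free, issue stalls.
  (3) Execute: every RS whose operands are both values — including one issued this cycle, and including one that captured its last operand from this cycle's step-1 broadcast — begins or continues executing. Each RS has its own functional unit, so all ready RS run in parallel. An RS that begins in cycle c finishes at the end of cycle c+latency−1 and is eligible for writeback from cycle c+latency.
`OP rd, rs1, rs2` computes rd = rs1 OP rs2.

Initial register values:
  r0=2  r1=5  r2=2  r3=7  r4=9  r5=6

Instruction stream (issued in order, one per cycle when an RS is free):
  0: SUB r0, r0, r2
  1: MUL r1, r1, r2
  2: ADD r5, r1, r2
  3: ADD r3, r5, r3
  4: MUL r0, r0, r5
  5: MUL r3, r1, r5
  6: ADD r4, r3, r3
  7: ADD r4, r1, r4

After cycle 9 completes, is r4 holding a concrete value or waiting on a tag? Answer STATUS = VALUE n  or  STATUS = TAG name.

STATUS = TAG Add1

cycle 1: issue SUB r0<-Add1 // r0:Add1,r1:5,r2:2,r3:7,r4:9,r5:6
cycle 2: issue MUL r1<-Mul1 // r0:Add1,r1:Mul1,r2:2,r3:7,r4:9,r5:6
cycle 3: CDB Add1=0; issue ADD r5<-Add1 // r0:0,r1:Mul1,r2:2,r3:7,r4:9,r5:Add1
cycle 4: issue ADD r3<-Add2 // r0:0,r1:Mul1,r2:2,r3:Add2,r4:9,r5:Add1
cycle 5: issue MUL r0<-Mul2 // r0:Mul2,r1:Mul1,r2:2,r3:Add2,r4:9,r5:Add1
cycle 6: CDB Mul1=10; issue MUL r3<-Mul1 // r0:Mul2,r1:10,r2:2,r3:Mul1,r4:9,r5:Add1
cycle 7: stall // r0:Mul2,r1:10,r2:2,r3:Mul1,r4:9,r5:Add1
cycle 8: CDB Add1=12; issue ADD r4<-Add1 // r0:Mul2,r1:10,r2:2,r3:Mul1,r4:Add1,r5:12
cycle 9: stall // r0:Mul2,r1:10,r2:2,r3:Mul1,r4:Add1,r5:12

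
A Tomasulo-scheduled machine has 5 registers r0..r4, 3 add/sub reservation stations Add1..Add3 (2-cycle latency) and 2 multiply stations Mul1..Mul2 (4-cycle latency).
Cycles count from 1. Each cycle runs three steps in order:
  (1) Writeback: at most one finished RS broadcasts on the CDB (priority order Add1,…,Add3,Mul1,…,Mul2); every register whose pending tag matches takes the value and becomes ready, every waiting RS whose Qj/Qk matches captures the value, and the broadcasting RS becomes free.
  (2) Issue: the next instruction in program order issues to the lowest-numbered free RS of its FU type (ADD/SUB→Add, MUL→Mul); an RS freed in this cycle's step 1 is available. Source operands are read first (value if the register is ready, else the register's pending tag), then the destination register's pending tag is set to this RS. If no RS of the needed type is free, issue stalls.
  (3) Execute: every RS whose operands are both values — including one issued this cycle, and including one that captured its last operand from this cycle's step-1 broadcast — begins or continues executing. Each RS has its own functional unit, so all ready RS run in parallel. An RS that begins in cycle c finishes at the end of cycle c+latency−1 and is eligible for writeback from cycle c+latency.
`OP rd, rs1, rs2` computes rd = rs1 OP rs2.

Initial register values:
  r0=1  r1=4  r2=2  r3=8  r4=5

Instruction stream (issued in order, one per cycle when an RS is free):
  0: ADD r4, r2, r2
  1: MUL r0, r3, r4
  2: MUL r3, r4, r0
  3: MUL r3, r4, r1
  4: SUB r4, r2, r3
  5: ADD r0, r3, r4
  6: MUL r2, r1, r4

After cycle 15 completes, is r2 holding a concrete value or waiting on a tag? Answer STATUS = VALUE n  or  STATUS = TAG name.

cycle 1: issue ADD r4<-Add1 // r0:1,r1:4,r2:2,r3:8,r4:Add1
cycle 2: issue MUL r0<-Mul1 // r0:Mul1,r1:4,r2:2,r3:8,r4:Add1
cycle 3: CDB Add1=4; issue MUL r3<-Mul2 // r0:Mul1,r1:4,r2:2,r3:Mul2,r4:4
cycle 4: stall // r0:Mul1,r1:4,r2:2,r3:Mul2,r4:4
cycle 5: stall // r0:Mul1,r1:4,r2:2,r3:Mul2,r4:4
cycle 6: stall // r0:Mul1,r1:4,r2:2,r3:Mul2,r4:4
cycle 7: CDB Mul1=32; issue MUL r3<-Mul1 // r0:32,r1:4,r2:2,r3:Mul1,r4:4
cycle 8: issue SUB r4<-Add1 // r0:32,r1:4,r2:2,r3:Mul1,r4:Add1
cycle 9: issue ADD r0<-Add2 // r0:Add2,r1:4,r2:2,r3:Mul1,r4:Add1
cycle 10: stall // r0:Add2,r1:4,r2:2,r3:Mul1,r4:Add1
cycle 11: CDB Mul1=16; issue MUL r2<-Mul1 // r0:Add2,r1:4,r2:Mul1,r3:16,r4:Add1
cycle 12: CDB Mul2=128 // r0:Add2,r1:4,r2:Mul1,r3:16,r4:Add1
cycle 13: CDB Add1=-14 // r0:Add2,r1:4,r2:Mul1,r3:16,r4:-14
cycle 14: - // r0:Add2,r1:4,r2:Mul1,r3:16,r4:-14
cycle 15: CDB Add2=2 // r0:2,r1:4,r2:Mul1,r3:16,r4:-14

STATUS = TAG Mul1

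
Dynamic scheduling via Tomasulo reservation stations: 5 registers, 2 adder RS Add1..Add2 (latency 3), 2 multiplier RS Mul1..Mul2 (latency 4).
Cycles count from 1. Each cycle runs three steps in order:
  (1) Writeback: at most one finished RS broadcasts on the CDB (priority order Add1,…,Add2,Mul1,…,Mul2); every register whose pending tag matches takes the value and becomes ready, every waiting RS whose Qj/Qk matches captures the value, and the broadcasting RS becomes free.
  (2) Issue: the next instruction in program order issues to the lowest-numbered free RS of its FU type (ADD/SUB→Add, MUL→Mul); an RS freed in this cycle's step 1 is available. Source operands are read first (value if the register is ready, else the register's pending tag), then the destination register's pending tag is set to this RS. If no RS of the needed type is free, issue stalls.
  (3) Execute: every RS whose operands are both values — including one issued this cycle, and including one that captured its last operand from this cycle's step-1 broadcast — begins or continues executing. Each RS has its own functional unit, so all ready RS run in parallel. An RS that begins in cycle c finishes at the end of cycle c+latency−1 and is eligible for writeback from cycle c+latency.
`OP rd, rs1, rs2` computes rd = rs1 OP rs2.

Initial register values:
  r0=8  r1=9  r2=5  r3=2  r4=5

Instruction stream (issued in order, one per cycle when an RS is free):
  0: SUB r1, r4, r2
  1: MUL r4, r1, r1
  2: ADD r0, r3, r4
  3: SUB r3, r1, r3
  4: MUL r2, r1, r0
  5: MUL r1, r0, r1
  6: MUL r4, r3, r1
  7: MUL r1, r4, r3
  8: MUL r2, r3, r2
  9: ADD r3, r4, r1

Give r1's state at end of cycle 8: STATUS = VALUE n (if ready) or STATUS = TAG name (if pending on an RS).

STATUS = TAG Mul1

  c1: issue SUB r1<-Add1  regs: r0:8,r1:Add1,r2:5,r3:2,r4:5
  c2: issue MUL r4<-Mul1  regs: r0:8,r1:Add1,r2:5,r3:2,r4:Mul1
  c3: issue ADD r0<-Add2  regs: r0:Add2,r1:Add1,r2:5,r3:2,r4:Mul1
  c4: CDB Add1=0; issue SUB r3<-Add1  regs: r0:Add2,r1:0,r2:5,r3:Add1,r4:Mul1
  c5: issue MUL r2<-Mul2  regs: r0:Add2,r1:0,r2:Mul2,r3:Add1,r4:Mul1
  c6: stall  regs: r0:Add2,r1:0,r2:Mul2,r3:Add1,r4:Mul1
  c7: CDB Add1=-2; stall  regs: r0:Add2,r1:0,r2:Mul2,r3:-2,r4:Mul1
  c8: CDB Mul1=0; issue MUL r1<-Mul1  regs: r0:Add2,r1:Mul1,r2:Mul2,r3:-2,r4:0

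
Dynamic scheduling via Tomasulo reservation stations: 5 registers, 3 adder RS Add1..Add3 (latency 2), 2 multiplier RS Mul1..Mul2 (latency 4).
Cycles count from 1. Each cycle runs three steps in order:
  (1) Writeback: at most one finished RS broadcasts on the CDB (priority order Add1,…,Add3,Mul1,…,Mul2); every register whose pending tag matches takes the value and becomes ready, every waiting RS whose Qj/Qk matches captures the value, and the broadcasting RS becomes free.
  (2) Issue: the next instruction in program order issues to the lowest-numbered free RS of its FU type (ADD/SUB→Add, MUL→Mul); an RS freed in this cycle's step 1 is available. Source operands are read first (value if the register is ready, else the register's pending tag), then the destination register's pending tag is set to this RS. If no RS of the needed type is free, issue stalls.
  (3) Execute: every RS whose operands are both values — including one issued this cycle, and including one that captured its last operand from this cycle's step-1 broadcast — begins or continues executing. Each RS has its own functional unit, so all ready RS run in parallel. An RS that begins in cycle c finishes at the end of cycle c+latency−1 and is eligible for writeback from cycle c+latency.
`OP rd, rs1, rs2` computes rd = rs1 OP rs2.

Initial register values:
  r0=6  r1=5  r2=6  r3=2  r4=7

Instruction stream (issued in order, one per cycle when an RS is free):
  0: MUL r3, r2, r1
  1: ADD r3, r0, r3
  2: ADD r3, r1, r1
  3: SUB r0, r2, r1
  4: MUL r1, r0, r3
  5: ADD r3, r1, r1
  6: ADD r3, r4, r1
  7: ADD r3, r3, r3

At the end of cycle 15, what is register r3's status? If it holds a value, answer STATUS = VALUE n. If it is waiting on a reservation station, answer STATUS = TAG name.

cycle 1: issue MUL r3<-Mul1 // r0:6,r1:5,r2:6,r3:Mul1,r4:7
cycle 2: issue ADD r3<-Add1 // r0:6,r1:5,r2:6,r3:Add1,r4:7
cycle 3: issue ADD r3<-Add2 // r0:6,r1:5,r2:6,r3:Add2,r4:7
cycle 4: issue SUB r0<-Add3 // r0:Add3,r1:5,r2:6,r3:Add2,r4:7
cycle 5: CDB Add2=10; issue MUL r1<-Mul2 // r0:Add3,r1:Mul2,r2:6,r3:10,r4:7
cycle 6: CDB Add3=1; issue ADD r3<-Add2 // r0:1,r1:Mul2,r2:6,r3:Add2,r4:7
cycle 7: CDB Mul1=30; issue ADD r3<-Add3 // r0:1,r1:Mul2,r2:6,r3:Add3,r4:7
cycle 8: stall // r0:1,r1:Mul2,r2:6,r3:Add3,r4:7
cycle 9: CDB Add1=36; issue ADD r3<-Add1 // r0:1,r1:Mul2,r2:6,r3:Add1,r4:7
cycle 10: CDB Mul2=10 // r0:1,r1:10,r2:6,r3:Add1,r4:7
cycle 11: - // r0:1,r1:10,r2:6,r3:Add1,r4:7
cycle 12: CDB Add2=20 // r0:1,r1:10,r2:6,r3:Add1,r4:7
cycle 13: CDB Add3=17 // r0:1,r1:10,r2:6,r3:Add1,r4:7
cycle 14: - // r0:1,r1:10,r2:6,r3:Add1,r4:7
cycle 15: CDB Add1=34 // r0:1,r1:10,r2:6,r3:34,r4:7

STATUS = VALUE 34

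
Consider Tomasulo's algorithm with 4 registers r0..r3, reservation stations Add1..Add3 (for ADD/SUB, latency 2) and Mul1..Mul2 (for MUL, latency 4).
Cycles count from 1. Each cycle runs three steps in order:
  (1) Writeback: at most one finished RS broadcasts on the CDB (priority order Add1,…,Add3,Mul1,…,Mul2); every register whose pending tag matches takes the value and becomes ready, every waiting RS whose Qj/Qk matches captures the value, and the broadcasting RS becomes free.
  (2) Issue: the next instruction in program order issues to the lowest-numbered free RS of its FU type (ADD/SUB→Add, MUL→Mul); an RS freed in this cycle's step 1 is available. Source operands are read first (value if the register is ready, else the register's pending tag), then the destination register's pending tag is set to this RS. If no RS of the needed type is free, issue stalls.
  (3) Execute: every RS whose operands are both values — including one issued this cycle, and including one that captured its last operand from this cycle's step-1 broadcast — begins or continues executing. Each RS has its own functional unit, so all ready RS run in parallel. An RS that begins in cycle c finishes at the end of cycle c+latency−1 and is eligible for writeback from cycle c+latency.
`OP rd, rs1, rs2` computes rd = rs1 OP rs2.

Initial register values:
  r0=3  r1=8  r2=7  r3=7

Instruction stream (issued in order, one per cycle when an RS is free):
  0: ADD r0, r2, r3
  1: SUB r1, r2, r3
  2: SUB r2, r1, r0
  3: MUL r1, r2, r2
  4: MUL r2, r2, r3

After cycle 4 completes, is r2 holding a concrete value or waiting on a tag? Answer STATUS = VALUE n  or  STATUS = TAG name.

  c1: issue ADD r0<-Add1  regs: r0:Add1,r1:8,r2:7,r3:7
  c2: issue SUB r1<-Add2  regs: r0:Add1,r1:Add2,r2:7,r3:7
  c3: CDB Add1=14; issue SUB r2<-Add1  regs: r0:14,r1:Add2,r2:Add1,r3:7
  c4: CDB Add2=0; issue MUL r1<-Mul1  regs: r0:14,r1:Mul1,r2:Add1,r3:7

STATUS = TAG Add1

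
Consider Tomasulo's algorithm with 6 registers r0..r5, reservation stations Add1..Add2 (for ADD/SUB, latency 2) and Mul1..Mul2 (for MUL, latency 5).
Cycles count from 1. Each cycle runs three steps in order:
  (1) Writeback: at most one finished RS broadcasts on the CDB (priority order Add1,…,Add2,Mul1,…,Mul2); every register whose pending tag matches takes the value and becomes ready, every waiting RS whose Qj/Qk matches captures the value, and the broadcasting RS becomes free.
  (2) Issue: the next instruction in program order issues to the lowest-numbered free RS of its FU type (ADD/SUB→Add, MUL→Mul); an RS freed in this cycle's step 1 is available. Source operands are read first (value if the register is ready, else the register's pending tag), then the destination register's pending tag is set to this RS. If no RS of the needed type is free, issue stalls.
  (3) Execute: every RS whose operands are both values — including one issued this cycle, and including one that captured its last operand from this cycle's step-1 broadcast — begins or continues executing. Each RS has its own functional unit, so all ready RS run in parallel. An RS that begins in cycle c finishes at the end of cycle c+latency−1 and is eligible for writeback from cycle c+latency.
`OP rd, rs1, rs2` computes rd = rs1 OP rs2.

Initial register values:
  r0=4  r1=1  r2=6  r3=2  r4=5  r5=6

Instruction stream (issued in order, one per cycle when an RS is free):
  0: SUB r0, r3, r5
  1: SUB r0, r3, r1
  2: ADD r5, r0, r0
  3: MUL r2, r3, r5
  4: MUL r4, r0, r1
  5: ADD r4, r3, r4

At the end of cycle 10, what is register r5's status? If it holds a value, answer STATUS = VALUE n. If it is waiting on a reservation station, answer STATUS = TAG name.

STATUS = VALUE 2

  c1: issue SUB r0<-Add1  regs: r0:Add1,r1:1,r2:6,r3:2,r4:5,r5:6
  c2: issue SUB r0<-Add2  regs: r0:Add2,r1:1,r2:6,r3:2,r4:5,r5:6
  c3: CDB Add1=-4; issue ADD r5<-Add1  regs: r0:Add2,r1:1,r2:6,r3:2,r4:5,r5:Add1
  c4: CDB Add2=1; issue MUL r2<-Mul1  regs: r0:1,r1:1,r2:Mul1,r3:2,r4:5,r5:Add1
  c5: issue MUL r4<-Mul2  regs: r0:1,r1:1,r2:Mul1,r3:2,r4:Mul2,r5:Add1
  c6: CDB Add1=2; issue ADD r4<-Add1  regs: r0:1,r1:1,r2:Mul1,r3:2,r4:Add1,r5:2
  c7: -  regs: r0:1,r1:1,r2:Mul1,r3:2,r4:Add1,r5:2
  c8: -  regs: r0:1,r1:1,r2:Mul1,r3:2,r4:Add1,r5:2
  c9: -  regs: r0:1,r1:1,r2:Mul1,r3:2,r4:Add1,r5:2
  c10: CDB Mul2=1  regs: r0:1,r1:1,r2:Mul1,r3:2,r4:Add1,r5:2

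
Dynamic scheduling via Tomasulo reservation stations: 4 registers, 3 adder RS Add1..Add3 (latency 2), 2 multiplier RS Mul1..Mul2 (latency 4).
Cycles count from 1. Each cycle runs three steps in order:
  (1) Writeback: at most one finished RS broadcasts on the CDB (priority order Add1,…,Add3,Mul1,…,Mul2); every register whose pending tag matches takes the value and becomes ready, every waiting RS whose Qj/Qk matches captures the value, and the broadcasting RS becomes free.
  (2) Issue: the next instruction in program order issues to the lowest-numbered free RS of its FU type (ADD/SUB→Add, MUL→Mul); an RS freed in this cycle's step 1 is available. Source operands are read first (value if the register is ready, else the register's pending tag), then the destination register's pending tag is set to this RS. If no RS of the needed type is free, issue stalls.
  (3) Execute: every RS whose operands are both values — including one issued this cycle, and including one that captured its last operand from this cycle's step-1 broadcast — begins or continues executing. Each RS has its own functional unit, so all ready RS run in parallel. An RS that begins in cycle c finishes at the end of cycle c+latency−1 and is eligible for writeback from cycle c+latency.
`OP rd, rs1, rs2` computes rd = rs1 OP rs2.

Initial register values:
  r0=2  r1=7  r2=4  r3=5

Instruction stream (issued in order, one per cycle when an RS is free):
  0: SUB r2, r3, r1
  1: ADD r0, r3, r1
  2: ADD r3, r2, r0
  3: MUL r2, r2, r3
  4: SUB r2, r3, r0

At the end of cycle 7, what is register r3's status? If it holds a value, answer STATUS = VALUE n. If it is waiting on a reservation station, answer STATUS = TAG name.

  c1: issue SUB r2<-Add1  regs: r0:2,r1:7,r2:Add1,r3:5
  c2: issue ADD r0<-Add2  regs: r0:Add2,r1:7,r2:Add1,r3:5
  c3: CDB Add1=-2; issue ADD r3<-Add1  regs: r0:Add2,r1:7,r2:-2,r3:Add1
  c4: CDB Add2=12; issue MUL r2<-Mul1  regs: r0:12,r1:7,r2:Mul1,r3:Add1
  c5: issue SUB r2<-Add2  regs: r0:12,r1:7,r2:Add2,r3:Add1
  c6: CDB Add1=10  regs: r0:12,r1:7,r2:Add2,r3:10
  c7: -  regs: r0:12,r1:7,r2:Add2,r3:10

STATUS = VALUE 10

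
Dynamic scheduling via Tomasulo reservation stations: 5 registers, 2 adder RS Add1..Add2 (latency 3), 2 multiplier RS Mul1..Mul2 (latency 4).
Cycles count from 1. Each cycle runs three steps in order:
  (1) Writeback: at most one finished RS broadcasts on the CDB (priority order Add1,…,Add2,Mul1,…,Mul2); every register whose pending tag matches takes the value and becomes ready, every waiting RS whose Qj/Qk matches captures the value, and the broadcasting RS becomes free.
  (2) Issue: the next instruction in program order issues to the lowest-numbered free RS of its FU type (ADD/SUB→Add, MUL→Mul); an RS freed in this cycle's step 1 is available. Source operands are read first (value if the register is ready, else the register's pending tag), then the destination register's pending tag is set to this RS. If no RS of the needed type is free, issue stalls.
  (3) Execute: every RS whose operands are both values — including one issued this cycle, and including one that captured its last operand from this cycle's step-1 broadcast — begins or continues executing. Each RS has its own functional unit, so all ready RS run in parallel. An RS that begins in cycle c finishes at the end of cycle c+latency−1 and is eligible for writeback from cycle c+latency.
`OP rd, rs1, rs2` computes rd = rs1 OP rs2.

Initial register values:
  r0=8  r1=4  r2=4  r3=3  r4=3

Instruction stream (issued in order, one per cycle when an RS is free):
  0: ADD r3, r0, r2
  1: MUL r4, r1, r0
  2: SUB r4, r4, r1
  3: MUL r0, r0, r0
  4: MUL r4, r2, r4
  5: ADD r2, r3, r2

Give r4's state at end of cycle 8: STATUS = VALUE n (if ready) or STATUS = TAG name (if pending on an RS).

STATUS = TAG Mul1

cycle 1: issue ADD r3<-Add1 // r0:8,r1:4,r2:4,r3:Add1,r4:3
cycle 2: issue MUL r4<-Mul1 // r0:8,r1:4,r2:4,r3:Add1,r4:Mul1
cycle 3: issue SUB r4<-Add2 // r0:8,r1:4,r2:4,r3:Add1,r4:Add2
cycle 4: CDB Add1=12; issue MUL r0<-Mul2 // r0:Mul2,r1:4,r2:4,r3:12,r4:Add2
cycle 5: stall // r0:Mul2,r1:4,r2:4,r3:12,r4:Add2
cycle 6: CDB Mul1=32; issue MUL r4<-Mul1 // r0:Mul2,r1:4,r2:4,r3:12,r4:Mul1
cycle 7: issue ADD r2<-Add1 // r0:Mul2,r1:4,r2:Add1,r3:12,r4:Mul1
cycle 8: CDB Mul2=64 // r0:64,r1:4,r2:Add1,r3:12,r4:Mul1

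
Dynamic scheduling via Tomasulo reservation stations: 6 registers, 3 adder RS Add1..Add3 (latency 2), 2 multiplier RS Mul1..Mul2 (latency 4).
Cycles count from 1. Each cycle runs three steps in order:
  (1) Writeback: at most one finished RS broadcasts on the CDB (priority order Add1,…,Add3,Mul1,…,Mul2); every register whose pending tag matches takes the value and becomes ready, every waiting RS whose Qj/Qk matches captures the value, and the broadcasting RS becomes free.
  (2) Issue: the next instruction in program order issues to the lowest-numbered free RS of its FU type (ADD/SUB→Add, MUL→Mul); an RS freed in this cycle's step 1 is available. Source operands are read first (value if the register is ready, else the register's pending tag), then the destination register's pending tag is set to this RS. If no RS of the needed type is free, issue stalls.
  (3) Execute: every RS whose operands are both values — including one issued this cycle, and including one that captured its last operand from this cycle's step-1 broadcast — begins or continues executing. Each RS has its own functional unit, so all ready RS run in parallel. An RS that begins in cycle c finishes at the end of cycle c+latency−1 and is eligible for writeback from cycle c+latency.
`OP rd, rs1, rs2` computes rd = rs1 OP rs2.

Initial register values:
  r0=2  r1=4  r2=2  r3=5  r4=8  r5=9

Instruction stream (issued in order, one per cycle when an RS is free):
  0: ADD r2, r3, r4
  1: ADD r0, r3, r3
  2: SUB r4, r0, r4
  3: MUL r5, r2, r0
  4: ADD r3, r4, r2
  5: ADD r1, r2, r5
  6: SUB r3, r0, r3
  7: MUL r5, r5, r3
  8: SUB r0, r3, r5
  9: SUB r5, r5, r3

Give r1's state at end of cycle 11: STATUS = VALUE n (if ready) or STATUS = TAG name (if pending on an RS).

STATUS = VALUE 143

  c1: issue ADD r2<-Add1  regs: r0:2,r1:4,r2:Add1,r3:5,r4:8,r5:9
  c2: issue ADD r0<-Add2  regs: r0:Add2,r1:4,r2:Add1,r3:5,r4:8,r5:9
  c3: CDB Add1=13; issue SUB r4<-Add1  regs: r0:Add2,r1:4,r2:13,r3:5,r4:Add1,r5:9
  c4: CDB Add2=10; issue MUL r5<-Mul1  regs: r0:10,r1:4,r2:13,r3:5,r4:Add1,r5:Mul1
  c5: issue ADD r3<-Add2  regs: r0:10,r1:4,r2:13,r3:Add2,r4:Add1,r5:Mul1
  c6: CDB Add1=2; issue ADD r1<-Add1  regs: r0:10,r1:Add1,r2:13,r3:Add2,r4:2,r5:Mul1
  c7: issue SUB r3<-Add3  regs: r0:10,r1:Add1,r2:13,r3:Add3,r4:2,r5:Mul1
  c8: CDB Add2=15; issue MUL r5<-Mul2  regs: r0:10,r1:Add1,r2:13,r3:Add3,r4:2,r5:Mul2
  c9: CDB Mul1=130; issue SUB r0<-Add2  regs: r0:Add2,r1:Add1,r2:13,r3:Add3,r4:2,r5:Mul2
  c10: CDB Add3=-5; issue SUB r5<-Add3  regs: r0:Add2,r1:Add1,r2:13,r3:-5,r4:2,r5:Add3
  c11: CDB Add1=143  regs: r0:Add2,r1:143,r2:13,r3:-5,r4:2,r5:Add3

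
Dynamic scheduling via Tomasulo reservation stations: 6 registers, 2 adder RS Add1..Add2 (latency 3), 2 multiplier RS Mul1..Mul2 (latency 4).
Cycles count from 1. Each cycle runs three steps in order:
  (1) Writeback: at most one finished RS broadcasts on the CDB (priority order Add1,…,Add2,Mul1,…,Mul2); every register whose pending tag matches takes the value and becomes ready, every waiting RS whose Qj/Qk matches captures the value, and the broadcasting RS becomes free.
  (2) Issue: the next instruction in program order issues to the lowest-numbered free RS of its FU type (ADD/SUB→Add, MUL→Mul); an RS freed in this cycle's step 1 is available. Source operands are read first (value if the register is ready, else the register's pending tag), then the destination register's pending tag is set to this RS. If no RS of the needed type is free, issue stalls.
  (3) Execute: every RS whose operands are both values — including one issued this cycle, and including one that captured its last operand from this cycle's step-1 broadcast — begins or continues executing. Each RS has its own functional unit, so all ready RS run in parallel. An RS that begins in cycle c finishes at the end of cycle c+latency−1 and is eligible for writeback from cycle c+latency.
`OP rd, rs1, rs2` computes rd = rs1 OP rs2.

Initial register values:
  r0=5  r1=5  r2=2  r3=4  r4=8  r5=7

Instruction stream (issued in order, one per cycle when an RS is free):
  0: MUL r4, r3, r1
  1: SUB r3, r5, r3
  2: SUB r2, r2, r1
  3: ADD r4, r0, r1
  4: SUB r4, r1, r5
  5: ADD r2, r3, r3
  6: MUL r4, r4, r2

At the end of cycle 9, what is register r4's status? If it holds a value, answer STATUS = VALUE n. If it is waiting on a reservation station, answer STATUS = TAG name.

STATUS = TAG Mul1

  c1: issue MUL r4<-Mul1  regs: r0:5,r1:5,r2:2,r3:4,r4:Mul1,r5:7
  c2: issue SUB r3<-Add1  regs: r0:5,r1:5,r2:2,r3:Add1,r4:Mul1,r5:7
  c3: issue SUB r2<-Add2  regs: r0:5,r1:5,r2:Add2,r3:Add1,r4:Mul1,r5:7
  c4: stall  regs: r0:5,r1:5,r2:Add2,r3:Add1,r4:Mul1,r5:7
  c5: CDB Add1=3; issue ADD r4<-Add1  regs: r0:5,r1:5,r2:Add2,r3:3,r4:Add1,r5:7
  c6: CDB Add2=-3; issue SUB r4<-Add2  regs: r0:5,r1:5,r2:-3,r3:3,r4:Add2,r5:7
  c7: CDB Mul1=20; stall  regs: r0:5,r1:5,r2:-3,r3:3,r4:Add2,r5:7
  c8: CDB Add1=10; issue ADD r2<-Add1  regs: r0:5,r1:5,r2:Add1,r3:3,r4:Add2,r5:7
  c9: CDB Add2=-2; issue MUL r4<-Mul1  regs: r0:5,r1:5,r2:Add1,r3:3,r4:Mul1,r5:7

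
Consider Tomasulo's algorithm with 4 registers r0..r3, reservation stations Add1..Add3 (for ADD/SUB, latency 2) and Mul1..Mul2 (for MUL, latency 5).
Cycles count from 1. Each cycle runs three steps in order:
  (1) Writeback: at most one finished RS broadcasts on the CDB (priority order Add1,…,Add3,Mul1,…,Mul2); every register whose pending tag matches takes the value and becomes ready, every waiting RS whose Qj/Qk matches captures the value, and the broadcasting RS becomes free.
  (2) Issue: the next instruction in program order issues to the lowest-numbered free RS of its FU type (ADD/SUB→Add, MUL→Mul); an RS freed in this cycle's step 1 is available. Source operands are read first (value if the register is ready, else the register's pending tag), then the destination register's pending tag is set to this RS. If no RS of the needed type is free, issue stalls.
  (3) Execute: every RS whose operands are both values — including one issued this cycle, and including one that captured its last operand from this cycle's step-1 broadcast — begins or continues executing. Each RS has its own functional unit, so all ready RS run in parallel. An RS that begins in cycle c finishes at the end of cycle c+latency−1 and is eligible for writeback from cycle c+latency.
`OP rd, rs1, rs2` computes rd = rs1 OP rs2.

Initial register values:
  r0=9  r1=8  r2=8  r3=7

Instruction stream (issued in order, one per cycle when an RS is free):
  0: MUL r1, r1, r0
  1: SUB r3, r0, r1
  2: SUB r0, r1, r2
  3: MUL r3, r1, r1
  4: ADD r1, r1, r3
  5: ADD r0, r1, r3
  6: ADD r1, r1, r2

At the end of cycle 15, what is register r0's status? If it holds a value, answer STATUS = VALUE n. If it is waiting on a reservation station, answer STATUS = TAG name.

STATUS = VALUE 10440

  c1: issue MUL r1<-Mul1  regs: r0:9,r1:Mul1,r2:8,r3:7
  c2: issue SUB r3<-Add1  regs: r0:9,r1:Mul1,r2:8,r3:Add1
  c3: issue SUB r0<-Add2  regs: r0:Add2,r1:Mul1,r2:8,r3:Add1
  c4: issue MUL r3<-Mul2  regs: r0:Add2,r1:Mul1,r2:8,r3:Mul2
  c5: issue ADD r1<-Add3  regs: r0:Add2,r1:Add3,r2:8,r3:Mul2
  c6: CDB Mul1=72; stall  regs: r0:Add2,r1:Add3,r2:8,r3:Mul2
  c7: stall  regs: r0:Add2,r1:Add3,r2:8,r3:Mul2
  c8: CDB Add1=-63; issue ADD r0<-Add1  regs: r0:Add1,r1:Add3,r2:8,r3:Mul2
  c9: CDB Add2=64; issue ADD r1<-Add2  regs: r0:Add1,r1:Add2,r2:8,r3:Mul2
  c10: -  regs: r0:Add1,r1:Add2,r2:8,r3:Mul2
  c11: CDB Mul2=5184  regs: r0:Add1,r1:Add2,r2:8,r3:5184
  c12: -  regs: r0:Add1,r1:Add2,r2:8,r3:5184
  c13: CDB Add3=5256  regs: r0:Add1,r1:Add2,r2:8,r3:5184
  c14: -  regs: r0:Add1,r1:Add2,r2:8,r3:5184
  c15: CDB Add1=10440  regs: r0:10440,r1:Add2,r2:8,r3:5184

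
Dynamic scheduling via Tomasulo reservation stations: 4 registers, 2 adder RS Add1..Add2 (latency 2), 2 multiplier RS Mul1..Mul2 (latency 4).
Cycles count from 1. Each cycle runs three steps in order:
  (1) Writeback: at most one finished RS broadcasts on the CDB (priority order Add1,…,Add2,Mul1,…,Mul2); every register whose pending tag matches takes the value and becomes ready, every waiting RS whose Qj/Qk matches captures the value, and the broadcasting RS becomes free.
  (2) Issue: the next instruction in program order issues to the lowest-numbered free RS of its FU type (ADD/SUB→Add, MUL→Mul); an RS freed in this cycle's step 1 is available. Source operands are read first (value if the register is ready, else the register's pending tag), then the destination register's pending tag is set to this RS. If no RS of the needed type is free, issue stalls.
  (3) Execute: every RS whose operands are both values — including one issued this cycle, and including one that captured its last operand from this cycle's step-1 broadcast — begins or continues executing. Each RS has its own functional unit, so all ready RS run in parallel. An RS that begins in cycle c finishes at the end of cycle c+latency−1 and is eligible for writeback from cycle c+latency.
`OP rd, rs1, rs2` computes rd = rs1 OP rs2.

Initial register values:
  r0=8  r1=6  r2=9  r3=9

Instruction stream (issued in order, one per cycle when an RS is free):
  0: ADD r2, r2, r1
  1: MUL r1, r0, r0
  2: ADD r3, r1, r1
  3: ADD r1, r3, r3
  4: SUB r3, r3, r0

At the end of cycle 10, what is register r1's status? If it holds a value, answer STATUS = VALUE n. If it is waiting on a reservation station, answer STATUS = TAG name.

cycle 1: issue ADD r2<-Add1 // r0:8,r1:6,r2:Add1,r3:9
cycle 2: issue MUL r1<-Mul1 // r0:8,r1:Mul1,r2:Add1,r3:9
cycle 3: CDB Add1=15; issue ADD r3<-Add1 // r0:8,r1:Mul1,r2:15,r3:Add1
cycle 4: issue ADD r1<-Add2 // r0:8,r1:Add2,r2:15,r3:Add1
cycle 5: stall // r0:8,r1:Add2,r2:15,r3:Add1
cycle 6: CDB Mul1=64; stall // r0:8,r1:Add2,r2:15,r3:Add1
cycle 7: stall // r0:8,r1:Add2,r2:15,r3:Add1
cycle 8: CDB Add1=128; issue SUB r3<-Add1 // r0:8,r1:Add2,r2:15,r3:Add1
cycle 9: - // r0:8,r1:Add2,r2:15,r3:Add1
cycle 10: CDB Add1=120 // r0:8,r1:Add2,r2:15,r3:120

STATUS = TAG Add2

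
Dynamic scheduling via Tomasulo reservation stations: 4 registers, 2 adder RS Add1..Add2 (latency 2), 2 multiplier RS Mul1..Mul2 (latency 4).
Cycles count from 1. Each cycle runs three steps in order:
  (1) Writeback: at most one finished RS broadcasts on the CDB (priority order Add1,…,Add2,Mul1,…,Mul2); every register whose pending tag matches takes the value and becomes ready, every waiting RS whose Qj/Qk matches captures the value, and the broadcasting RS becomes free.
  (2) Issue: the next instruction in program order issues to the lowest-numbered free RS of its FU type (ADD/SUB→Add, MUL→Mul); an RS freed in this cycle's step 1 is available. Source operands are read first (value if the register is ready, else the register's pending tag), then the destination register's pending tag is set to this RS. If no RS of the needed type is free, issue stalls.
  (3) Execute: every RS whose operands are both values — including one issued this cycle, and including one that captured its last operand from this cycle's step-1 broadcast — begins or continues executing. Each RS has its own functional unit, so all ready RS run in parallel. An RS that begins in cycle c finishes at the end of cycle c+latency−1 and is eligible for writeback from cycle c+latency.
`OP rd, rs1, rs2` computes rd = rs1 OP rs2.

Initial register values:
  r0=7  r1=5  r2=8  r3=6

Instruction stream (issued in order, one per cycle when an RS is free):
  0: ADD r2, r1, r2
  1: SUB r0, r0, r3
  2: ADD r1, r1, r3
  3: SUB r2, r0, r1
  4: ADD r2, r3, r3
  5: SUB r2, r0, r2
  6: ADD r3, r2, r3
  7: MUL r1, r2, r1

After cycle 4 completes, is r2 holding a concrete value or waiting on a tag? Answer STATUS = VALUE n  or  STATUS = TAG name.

  c1: issue ADD r2<-Add1  regs: r0:7,r1:5,r2:Add1,r3:6
  c2: issue SUB r0<-Add2  regs: r0:Add2,r1:5,r2:Add1,r3:6
  c3: CDB Add1=13; issue ADD r1<-Add1  regs: r0:Add2,r1:Add1,r2:13,r3:6
  c4: CDB Add2=1; issue SUB r2<-Add2  regs: r0:1,r1:Add1,r2:Add2,r3:6

STATUS = TAG Add2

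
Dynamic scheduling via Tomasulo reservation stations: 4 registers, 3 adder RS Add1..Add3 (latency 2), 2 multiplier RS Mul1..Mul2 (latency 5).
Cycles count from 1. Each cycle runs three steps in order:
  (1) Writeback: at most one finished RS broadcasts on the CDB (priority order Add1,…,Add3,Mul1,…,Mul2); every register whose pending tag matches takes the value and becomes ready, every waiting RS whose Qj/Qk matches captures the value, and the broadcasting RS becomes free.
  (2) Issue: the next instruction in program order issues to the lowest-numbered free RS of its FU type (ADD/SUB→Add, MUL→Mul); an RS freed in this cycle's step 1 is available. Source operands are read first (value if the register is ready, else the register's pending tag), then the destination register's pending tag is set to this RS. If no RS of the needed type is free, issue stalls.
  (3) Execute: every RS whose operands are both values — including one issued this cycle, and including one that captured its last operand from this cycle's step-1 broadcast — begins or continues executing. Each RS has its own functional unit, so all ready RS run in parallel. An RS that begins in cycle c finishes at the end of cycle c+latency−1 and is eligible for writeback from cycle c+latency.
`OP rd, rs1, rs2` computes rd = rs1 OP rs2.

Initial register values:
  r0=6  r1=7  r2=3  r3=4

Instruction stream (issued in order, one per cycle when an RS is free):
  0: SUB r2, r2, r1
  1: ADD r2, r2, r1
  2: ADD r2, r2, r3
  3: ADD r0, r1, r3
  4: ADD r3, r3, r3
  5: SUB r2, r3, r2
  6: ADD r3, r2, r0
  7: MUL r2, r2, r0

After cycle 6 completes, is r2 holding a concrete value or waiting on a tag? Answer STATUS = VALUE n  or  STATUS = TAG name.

c1: issue SUB r2<-Add1 | r0:6,r1:7,r2:Add1,r3:4
c2: issue ADD r2<-Add2 | r0:6,r1:7,r2:Add2,r3:4
c3: CDB Add1=-4; issue ADD r2<-Add1 | r0:6,r1:7,r2:Add1,r3:4
c4: issue ADD r0<-Add3 | r0:Add3,r1:7,r2:Add1,r3:4
c5: CDB Add2=3; issue ADD r3<-Add2 | r0:Add3,r1:7,r2:Add1,r3:Add2
c6: CDB Add3=11; issue SUB r2<-Add3 | r0:11,r1:7,r2:Add3,r3:Add2

STATUS = TAG Add3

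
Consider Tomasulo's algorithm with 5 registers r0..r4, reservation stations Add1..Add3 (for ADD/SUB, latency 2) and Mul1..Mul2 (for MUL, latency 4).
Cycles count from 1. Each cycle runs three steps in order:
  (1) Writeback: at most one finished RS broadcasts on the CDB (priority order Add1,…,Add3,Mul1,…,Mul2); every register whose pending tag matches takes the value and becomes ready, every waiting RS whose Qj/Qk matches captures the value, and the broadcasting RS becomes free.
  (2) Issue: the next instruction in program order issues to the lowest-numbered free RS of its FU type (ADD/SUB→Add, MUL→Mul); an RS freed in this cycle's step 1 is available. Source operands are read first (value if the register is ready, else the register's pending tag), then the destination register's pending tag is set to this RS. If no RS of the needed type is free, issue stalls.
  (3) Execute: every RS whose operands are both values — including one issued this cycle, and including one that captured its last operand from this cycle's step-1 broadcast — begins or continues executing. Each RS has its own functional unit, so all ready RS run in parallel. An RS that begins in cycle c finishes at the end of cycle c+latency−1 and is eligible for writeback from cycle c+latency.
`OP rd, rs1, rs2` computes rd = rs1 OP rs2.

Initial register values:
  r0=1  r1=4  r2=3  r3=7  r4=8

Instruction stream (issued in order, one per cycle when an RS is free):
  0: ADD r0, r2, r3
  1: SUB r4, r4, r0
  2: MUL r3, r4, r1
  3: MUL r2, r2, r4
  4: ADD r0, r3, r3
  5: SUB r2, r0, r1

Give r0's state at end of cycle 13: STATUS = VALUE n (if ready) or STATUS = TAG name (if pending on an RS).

STATUS = VALUE -16

cycle 1: issue ADD r0<-Add1 // r0:Add1,r1:4,r2:3,r3:7,r4:8
cycle 2: issue SUB r4<-Add2 // r0:Add1,r1:4,r2:3,r3:7,r4:Add2
cycle 3: CDB Add1=10; issue MUL r3<-Mul1 // r0:10,r1:4,r2:3,r3:Mul1,r4:Add2
cycle 4: issue MUL r2<-Mul2 // r0:10,r1:4,r2:Mul2,r3:Mul1,r4:Add2
cycle 5: CDB Add2=-2; issue ADD r0<-Add1 // r0:Add1,r1:4,r2:Mul2,r3:Mul1,r4:-2
cycle 6: issue SUB r2<-Add2 // r0:Add1,r1:4,r2:Add2,r3:Mul1,r4:-2
cycle 7: - // r0:Add1,r1:4,r2:Add2,r3:Mul1,r4:-2
cycle 8: - // r0:Add1,r1:4,r2:Add2,r3:Mul1,r4:-2
cycle 9: CDB Mul1=-8 // r0:Add1,r1:4,r2:Add2,r3:-8,r4:-2
cycle 10: CDB Mul2=-6 // r0:Add1,r1:4,r2:Add2,r3:-8,r4:-2
cycle 11: CDB Add1=-16 // r0:-16,r1:4,r2:Add2,r3:-8,r4:-2
cycle 12: - // r0:-16,r1:4,r2:Add2,r3:-8,r4:-2
cycle 13: CDB Add2=-20 // r0:-16,r1:4,r2:-20,r3:-8,r4:-2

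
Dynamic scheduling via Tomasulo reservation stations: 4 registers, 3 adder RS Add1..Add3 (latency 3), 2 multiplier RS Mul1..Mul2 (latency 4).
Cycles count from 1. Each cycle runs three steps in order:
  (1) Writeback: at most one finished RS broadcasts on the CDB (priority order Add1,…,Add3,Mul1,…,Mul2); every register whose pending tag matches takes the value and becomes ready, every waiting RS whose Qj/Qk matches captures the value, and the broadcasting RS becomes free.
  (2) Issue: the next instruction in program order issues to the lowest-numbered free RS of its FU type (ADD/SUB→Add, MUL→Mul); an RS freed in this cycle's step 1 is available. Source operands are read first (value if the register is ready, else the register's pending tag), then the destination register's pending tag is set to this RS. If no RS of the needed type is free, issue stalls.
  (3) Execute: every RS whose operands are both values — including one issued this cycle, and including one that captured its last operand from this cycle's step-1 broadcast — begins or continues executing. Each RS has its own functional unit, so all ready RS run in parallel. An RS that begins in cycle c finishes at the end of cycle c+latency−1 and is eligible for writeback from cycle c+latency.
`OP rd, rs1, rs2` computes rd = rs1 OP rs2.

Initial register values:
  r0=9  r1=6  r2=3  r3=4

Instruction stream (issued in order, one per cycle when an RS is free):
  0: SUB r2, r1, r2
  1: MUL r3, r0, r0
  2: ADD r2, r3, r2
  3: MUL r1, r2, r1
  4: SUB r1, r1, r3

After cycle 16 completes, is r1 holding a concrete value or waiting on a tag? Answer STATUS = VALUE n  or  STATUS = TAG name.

STATUS = VALUE 423

cycle 1: issue SUB r2<-Add1 // r0:9,r1:6,r2:Add1,r3:4
cycle 2: issue MUL r3<-Mul1 // r0:9,r1:6,r2:Add1,r3:Mul1
cycle 3: issue ADD r2<-Add2 // r0:9,r1:6,r2:Add2,r3:Mul1
cycle 4: CDB Add1=3; issue MUL r1<-Mul2 // r0:9,r1:Mul2,r2:Add2,r3:Mul1
cycle 5: issue SUB r1<-Add1 // r0:9,r1:Add1,r2:Add2,r3:Mul1
cycle 6: CDB Mul1=81 // r0:9,r1:Add1,r2:Add2,r3:81
cycle 7: - // r0:9,r1:Add1,r2:Add2,r3:81
cycle 8: - // r0:9,r1:Add1,r2:Add2,r3:81
cycle 9: CDB Add2=84 // r0:9,r1:Add1,r2:84,r3:81
cycle 10: - // r0:9,r1:Add1,r2:84,r3:81
cycle 11: - // r0:9,r1:Add1,r2:84,r3:81
cycle 12: - // r0:9,r1:Add1,r2:84,r3:81
cycle 13: CDB Mul2=504 // r0:9,r1:Add1,r2:84,r3:81
cycle 14: - // r0:9,r1:Add1,r2:84,r3:81
cycle 15: - // r0:9,r1:Add1,r2:84,r3:81
cycle 16: CDB Add1=423 // r0:9,r1:423,r2:84,r3:81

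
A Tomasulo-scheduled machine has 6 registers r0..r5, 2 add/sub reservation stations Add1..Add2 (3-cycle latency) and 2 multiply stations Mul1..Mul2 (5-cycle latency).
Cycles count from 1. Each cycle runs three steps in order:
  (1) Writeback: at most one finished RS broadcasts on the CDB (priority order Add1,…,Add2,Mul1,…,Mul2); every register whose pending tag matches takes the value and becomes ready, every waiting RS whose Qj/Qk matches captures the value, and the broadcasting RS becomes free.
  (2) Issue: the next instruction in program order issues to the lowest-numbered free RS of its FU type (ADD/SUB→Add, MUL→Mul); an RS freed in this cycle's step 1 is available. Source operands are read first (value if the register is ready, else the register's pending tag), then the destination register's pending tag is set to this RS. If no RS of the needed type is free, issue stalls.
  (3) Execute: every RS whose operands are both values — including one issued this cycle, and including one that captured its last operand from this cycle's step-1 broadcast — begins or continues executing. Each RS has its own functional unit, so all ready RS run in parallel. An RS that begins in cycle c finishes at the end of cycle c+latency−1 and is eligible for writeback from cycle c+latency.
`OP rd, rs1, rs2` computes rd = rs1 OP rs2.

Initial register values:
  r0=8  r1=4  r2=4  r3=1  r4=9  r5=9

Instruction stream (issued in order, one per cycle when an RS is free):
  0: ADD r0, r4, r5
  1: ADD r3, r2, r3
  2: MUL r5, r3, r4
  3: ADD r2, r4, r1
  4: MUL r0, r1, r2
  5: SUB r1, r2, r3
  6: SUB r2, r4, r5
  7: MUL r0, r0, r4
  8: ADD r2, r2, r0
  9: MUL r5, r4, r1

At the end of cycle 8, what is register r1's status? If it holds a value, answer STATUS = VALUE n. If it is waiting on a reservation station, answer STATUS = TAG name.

STATUS = TAG Add2

c1: issue ADD r0<-Add1 | r0:Add1,r1:4,r2:4,r3:1,r4:9,r5:9
c2: issue ADD r3<-Add2 | r0:Add1,r1:4,r2:4,r3:Add2,r4:9,r5:9
c3: issue MUL r5<-Mul1 | r0:Add1,r1:4,r2:4,r3:Add2,r4:9,r5:Mul1
c4: CDB Add1=18; issue ADD r2<-Add1 | r0:18,r1:4,r2:Add1,r3:Add2,r4:9,r5:Mul1
c5: CDB Add2=5; issue MUL r0<-Mul2 | r0:Mul2,r1:4,r2:Add1,r3:5,r4:9,r5:Mul1
c6: issue SUB r1<-Add2 | r0:Mul2,r1:Add2,r2:Add1,r3:5,r4:9,r5:Mul1
c7: CDB Add1=13; issue SUB r2<-Add1 | r0:Mul2,r1:Add2,r2:Add1,r3:5,r4:9,r5:Mul1
c8: stall | r0:Mul2,r1:Add2,r2:Add1,r3:5,r4:9,r5:Mul1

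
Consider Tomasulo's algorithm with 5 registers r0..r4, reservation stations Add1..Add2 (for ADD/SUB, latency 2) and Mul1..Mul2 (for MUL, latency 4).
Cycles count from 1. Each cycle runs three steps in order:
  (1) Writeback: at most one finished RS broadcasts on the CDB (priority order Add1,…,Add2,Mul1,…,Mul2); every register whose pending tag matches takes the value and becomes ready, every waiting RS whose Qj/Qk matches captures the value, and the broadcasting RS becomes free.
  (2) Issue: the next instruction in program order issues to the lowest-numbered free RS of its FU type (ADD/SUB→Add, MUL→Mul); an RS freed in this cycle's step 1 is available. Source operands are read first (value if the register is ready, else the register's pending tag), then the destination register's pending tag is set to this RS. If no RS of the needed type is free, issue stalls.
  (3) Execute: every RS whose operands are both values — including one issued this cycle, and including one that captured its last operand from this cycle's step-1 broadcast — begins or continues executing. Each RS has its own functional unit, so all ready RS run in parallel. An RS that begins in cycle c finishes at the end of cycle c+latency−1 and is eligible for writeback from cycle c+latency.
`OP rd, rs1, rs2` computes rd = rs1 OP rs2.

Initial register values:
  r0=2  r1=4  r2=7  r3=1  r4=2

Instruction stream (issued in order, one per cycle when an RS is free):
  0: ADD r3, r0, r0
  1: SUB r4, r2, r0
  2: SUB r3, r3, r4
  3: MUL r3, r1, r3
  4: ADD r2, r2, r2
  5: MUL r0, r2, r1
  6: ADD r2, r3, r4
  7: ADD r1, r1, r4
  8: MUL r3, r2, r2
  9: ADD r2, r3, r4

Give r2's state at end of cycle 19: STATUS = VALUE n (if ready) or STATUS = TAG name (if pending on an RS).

cycle 1: issue ADD r3<-Add1 // r0:2,r1:4,r2:7,r3:Add1,r4:2
cycle 2: issue SUB r4<-Add2 // r0:2,r1:4,r2:7,r3:Add1,r4:Add2
cycle 3: CDB Add1=4; issue SUB r3<-Add1 // r0:2,r1:4,r2:7,r3:Add1,r4:Add2
cycle 4: CDB Add2=5; issue MUL r3<-Mul1 // r0:2,r1:4,r2:7,r3:Mul1,r4:5
cycle 5: issue ADD r2<-Add2 // r0:2,r1:4,r2:Add2,r3:Mul1,r4:5
cycle 6: CDB Add1=-1; issue MUL r0<-Mul2 // r0:Mul2,r1:4,r2:Add2,r3:Mul1,r4:5
cycle 7: CDB Add2=14; issue ADD r2<-Add1 // r0:Mul2,r1:4,r2:Add1,r3:Mul1,r4:5
cycle 8: issue ADD r1<-Add2 // r0:Mul2,r1:Add2,r2:Add1,r3:Mul1,r4:5
cycle 9: stall // r0:Mul2,r1:Add2,r2:Add1,r3:Mul1,r4:5
cycle 10: CDB Add2=9; stall // r0:Mul2,r1:9,r2:Add1,r3:Mul1,r4:5
cycle 11: CDB Mul1=-4; issue MUL r3<-Mul1 // r0:Mul2,r1:9,r2:Add1,r3:Mul1,r4:5
cycle 12: CDB Mul2=56; issue ADD r2<-Add2 // r0:56,r1:9,r2:Add2,r3:Mul1,r4:5
cycle 13: CDB Add1=1 // r0:56,r1:9,r2:Add2,r3:Mul1,r4:5
cycle 14: - // r0:56,r1:9,r2:Add2,r3:Mul1,r4:5
cycle 15: - // r0:56,r1:9,r2:Add2,r3:Mul1,r4:5
cycle 16: - // r0:56,r1:9,r2:Add2,r3:Mul1,r4:5
cycle 17: CDB Mul1=1 // r0:56,r1:9,r2:Add2,r3:1,r4:5
cycle 18: - // r0:56,r1:9,r2:Add2,r3:1,r4:5
cycle 19: CDB Add2=6 // r0:56,r1:9,r2:6,r3:1,r4:5

STATUS = VALUE 6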